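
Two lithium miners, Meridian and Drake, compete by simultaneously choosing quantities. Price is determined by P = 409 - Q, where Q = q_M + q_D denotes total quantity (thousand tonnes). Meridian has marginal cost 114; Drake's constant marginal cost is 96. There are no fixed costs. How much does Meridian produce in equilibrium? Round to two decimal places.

92.33

Meridian's profit: π_M = (409 - Q)q_M - (114q_M). Setting ∂π_M/∂q_M = 0: 295 - 2q_M - (q_D) = 0.
Drake's profit: π_D = (409 - Q)q_D - (96q_D). Setting ∂π_D/∂q_D = 0: 313 - 2q_D - (q_M) = 0.
So q_M = (295 - q_D)/2 and q_D = (313 - q_M)/2.
Substituting one into the other gives q_M = 277/3 and q_D = 331/3.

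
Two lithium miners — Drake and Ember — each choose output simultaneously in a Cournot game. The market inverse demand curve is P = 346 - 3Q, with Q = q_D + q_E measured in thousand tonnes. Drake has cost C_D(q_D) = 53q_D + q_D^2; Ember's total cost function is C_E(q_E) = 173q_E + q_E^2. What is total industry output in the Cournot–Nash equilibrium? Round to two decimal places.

42.36

Drake's profit: π_D = (346 - 3Q)q_D - (53q_D + q_D²). Setting ∂π_D/∂q_D = 0: 293 - 8q_D - 3(q_E) = 0.
Ember's first-order condition: 173 - 8q_E - 3(q_D) = 0.
Rearranging gives the reaction functions q_D = (293 - 3q_E)/8 and q_E = (173 - 3q_D)/8.
Substituting one into the other gives q_D = 365/11 and q_E = 101/11.
Total output Q = 365/11 + 101/11 = 466/11.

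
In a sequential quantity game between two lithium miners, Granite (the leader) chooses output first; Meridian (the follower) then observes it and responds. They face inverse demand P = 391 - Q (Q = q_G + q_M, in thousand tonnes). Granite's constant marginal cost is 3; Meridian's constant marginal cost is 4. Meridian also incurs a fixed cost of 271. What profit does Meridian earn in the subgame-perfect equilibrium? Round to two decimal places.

The follower Meridian best-responds to any q_G: π_M = (391 - Q)q_M - 4q_M.
Follower FOC: 387 - q_G - 2q_M = 0, so q_M(q_G) = (387 - q_G)/2.
The leader anticipates this reaction. Substituting into P = 391 - Q gives P = 395/2 - (1/2)q_G, so π_G = (395/2 - (1/2)q_G)q_G - 3q_G.
The leader's first-order condition 389/2 - q_G = 0 yields q_G = 389/2.
Then q_M = (387 - 389/2)/2 = 385/4.
Price P = 391 - 1163/4 = 401/4.
Meridian's profit: (401/4 - 4)·(385/4) - 271 = 8993.0625.

8993.06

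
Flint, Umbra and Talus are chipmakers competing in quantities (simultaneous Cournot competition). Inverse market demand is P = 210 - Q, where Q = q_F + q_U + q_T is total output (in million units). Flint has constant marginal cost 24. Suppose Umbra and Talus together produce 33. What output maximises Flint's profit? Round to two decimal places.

With rivals' combined output fixed at 33, Flint's profit is π_F = (210 - 33 - q_F)q_F - (24q_F) = (177 - q_F)q_F - (24q_F).
∂π_F/∂q_F = 153 - 2q_F = 0, so q_F = 153/2.

76.50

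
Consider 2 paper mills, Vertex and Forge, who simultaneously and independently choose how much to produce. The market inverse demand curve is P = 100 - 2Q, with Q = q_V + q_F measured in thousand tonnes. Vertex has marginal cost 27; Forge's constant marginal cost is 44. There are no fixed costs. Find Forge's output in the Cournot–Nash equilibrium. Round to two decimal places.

Vertex's profit: π_V = (100 - 2Q)q_V - (27q_V). Setting ∂π_V/∂q_V = 0: 73 - 4q_V - 2(q_F) = 0.
Forge's profit: π_F = (100 - 2Q)q_F - (44q_F). Setting ∂π_F/∂q_F = 0: 56 - 4q_F - 2(q_V) = 0.
So q_V = (73 - 2q_F)/4 and q_F = (56 - 2q_V)/4.
Substituting one into the other gives q_V = 15 and q_F = 13/2.

6.50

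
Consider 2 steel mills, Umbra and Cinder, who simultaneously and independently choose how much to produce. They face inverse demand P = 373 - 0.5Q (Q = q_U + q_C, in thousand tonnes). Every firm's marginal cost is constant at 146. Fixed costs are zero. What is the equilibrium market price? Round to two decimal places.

221.67

Each firm earns π_i = (373 - 0.5Q)q_i - 146q_i.
Setting ∂π_i/∂q_i = 0 with rivals' quantities fixed: 227 - q_i - (1/2)q_j = 0.
With identical firms every q_j equals q_i, so q_j = q_i and 227 = (3/2)q_i, giving q_i = 454/3.
Total output Q = 908/3, so price P = 373 - (1/2)·(908/3) = 665/3.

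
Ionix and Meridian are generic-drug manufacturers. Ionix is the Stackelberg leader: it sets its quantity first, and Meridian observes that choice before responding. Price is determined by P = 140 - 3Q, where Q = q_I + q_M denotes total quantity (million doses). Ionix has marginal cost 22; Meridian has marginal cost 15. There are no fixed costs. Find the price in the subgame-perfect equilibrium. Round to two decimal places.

The follower Meridian best-responds to any q_I: π_M = (140 - 3Q)q_M - 15q_M.
Setting the follower's marginal profit to zero, 125 - 3q_I - 6q_M = 0, i.e. q_M = (125 - 3q_I)/6.
Ionix substitutes q_M(q_I) into its own profit: π_I = q_I(140 - 3q_I - (125 - 3q_I)/2) - 22q_I = (155/2 - (3/2)q_I)q_I - 22q_I.
Maximising: ∂π_I/∂q_I = 111/2 - 3q_I = 0, giving q_I = 37/2.
Then q_M = (125 - 3·(37/2))/6 = 139/12.
Total output Q = 361/12, so price P = 140 - 3·(361/12) = 199/4.

49.75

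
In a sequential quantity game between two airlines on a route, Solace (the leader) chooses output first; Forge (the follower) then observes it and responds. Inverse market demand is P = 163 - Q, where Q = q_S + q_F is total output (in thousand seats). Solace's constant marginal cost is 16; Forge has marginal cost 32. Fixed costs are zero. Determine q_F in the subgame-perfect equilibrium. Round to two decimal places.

The follower Forge best-responds to any q_S: π_F = (163 - Q)q_F - 32q_F.
Setting the follower's marginal profit to zero, 131 - q_S - 2q_F = 0, i.e. q_F = (131 - q_S)/2.
Solace substitutes q_F(q_S) into its own profit: π_S = q_S(163 - q_S - (131 - q_S)/2) - 16q_S = (195/2 - (1/2)q_S)q_S - 16q_S.
Maximising: ∂π_S/∂q_S = 163/2 - q_S = 0, giving q_S = 163/2.
Then q_F = (131 - 163/2)/2 = 99/4.

24.75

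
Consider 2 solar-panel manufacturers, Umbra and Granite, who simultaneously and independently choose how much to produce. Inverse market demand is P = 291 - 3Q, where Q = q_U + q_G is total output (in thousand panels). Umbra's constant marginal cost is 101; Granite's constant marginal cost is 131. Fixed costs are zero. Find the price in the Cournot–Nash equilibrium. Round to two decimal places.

174.33

Umbra's profit: π_U = (291 - 3Q)q_U - (101q_U). Setting ∂π_U/∂q_U = 0: 190 - 6q_U - 3(q_G) = 0.
Granite's profit: π_G = (291 - 3Q)q_G - (131q_G). Setting ∂π_G/∂q_G = 0: 160 - 6q_G - 3(q_U) = 0.
Rearranging gives the reaction functions q_U = (190 - 3q_G)/6 and q_G = (160 - 3q_U)/6.
Substituting one into the other gives q_U = 220/9 and q_G = 130/9.
Total output Q = 350/9, so price P = 291 - 3·(350/9) = 523/3.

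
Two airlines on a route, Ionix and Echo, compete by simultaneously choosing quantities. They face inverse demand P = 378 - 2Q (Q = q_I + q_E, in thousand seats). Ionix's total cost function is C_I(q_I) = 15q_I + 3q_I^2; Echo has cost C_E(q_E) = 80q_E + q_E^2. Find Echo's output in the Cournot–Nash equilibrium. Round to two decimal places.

40.25

Ionix's profit: π_I = (378 - 2Q)q_I - (15q_I + 3q_I²). Setting ∂π_I/∂q_I = 0: 363 - 10q_I - 2(q_E) = 0.
Echo's first-order condition: 298 - 6q_E - 2(q_I) = 0.
So q_I = (363 - 2q_E)/10 and q_E = (298 - 2q_I)/6.
Substituting one into the other gives q_I = 113/4 and q_E = 161/4.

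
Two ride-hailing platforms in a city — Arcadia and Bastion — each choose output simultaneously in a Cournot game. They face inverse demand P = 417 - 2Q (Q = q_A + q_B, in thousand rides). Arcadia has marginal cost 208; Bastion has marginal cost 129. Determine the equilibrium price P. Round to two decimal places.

Arcadia's profit: π_A = (417 - 2Q)q_A - (208q_A). Setting ∂π_A/∂q_A = 0: 209 - 4q_A - 2(q_B) = 0.
Bastion's profit: π_B = (417 - 2Q)q_B - (129q_B). Setting ∂π_B/∂q_B = 0: 288 - 4q_B - 2(q_A) = 0.
So q_A = (209 - 2q_B)/4 and q_B = (288 - 2q_A)/4.
Solving the pair: q_A = 65/3, q_B = 367/6.
Total output Q = 497/6, so price P = 417 - 2·(497/6) = 754/3.

251.33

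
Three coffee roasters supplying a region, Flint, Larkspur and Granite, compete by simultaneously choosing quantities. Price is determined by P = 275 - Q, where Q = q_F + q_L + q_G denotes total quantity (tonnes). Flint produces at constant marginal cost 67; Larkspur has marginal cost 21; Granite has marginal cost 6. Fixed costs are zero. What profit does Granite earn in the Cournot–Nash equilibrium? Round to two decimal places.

7439.06

Flint's profit: π_F = (275 - Q)q_F - (67q_F). Setting ∂π_F/∂q_F = 0: 208 - 2q_F - (q_L + q_G) = 0.
Larkspur's profit: π_L = (275 - Q)q_L - (21q_L). Setting ∂π_L/∂q_L = 0: 254 - 2q_L - (q_F + q_G) = 0.
Granite's profit: π_G = (275 - Q)q_G - (6q_G). Setting ∂π_G/∂q_G = 0: 269 - 2q_G - (q_F + q_L) = 0.
Adding the 3 conditions: 731 − 2Q − 2Q = 0, i.e. Q = 731/4.
Back-substituting: q_F = (208 − 731/4) = 101/4, q_L = (254 − 731/4) = 285/4, q_G = (269 − 731/4) = 345/4.
Price P = 275 - 731/4 = 369/4.
Granite's profit: (369/4 - 6)·(345/4) = 7439.0625.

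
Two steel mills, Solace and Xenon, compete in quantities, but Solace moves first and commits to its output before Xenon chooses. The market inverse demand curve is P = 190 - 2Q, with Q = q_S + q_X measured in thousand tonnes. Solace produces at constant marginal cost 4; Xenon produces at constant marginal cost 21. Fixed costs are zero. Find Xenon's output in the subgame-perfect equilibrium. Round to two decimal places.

Solve by backward induction. Given q_S, the follower Xenon maximises π_X = (190 - 2q_S - 2q_X)q_X - 21q_X.
Setting the follower's marginal profit to zero, 169 - 2q_S - 4q_X = 0, i.e. q_X = (169 - 2q_S)/4.
Solace substitutes q_X(q_S) into its own profit: π_S = q_S(190 - 2q_S - (169 - 2q_S)/2) - 4q_S = (211/2 - q_S)q_S - 4q_S.
The leader's first-order condition 203/2 - 2q_S = 0 yields q_S = 203/4.
Then q_X = (169 - 2·(203/4))/4 = 135/8.

16.88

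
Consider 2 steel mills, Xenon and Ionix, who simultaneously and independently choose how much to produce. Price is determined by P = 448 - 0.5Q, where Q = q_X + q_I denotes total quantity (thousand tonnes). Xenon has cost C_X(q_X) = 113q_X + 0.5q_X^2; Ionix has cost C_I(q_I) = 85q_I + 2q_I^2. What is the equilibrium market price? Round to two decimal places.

342.77

Xenon's profit: π_X = (448 - 0.5Q)q_X - (113q_X + (1/2)q_X²). Setting ∂π_X/∂q_X = 0: 335 - 2q_X - (1/2)(q_I) = 0.
Ionix's first-order condition: 363 - 5q_I - (1/2)(q_X) = 0.
Best responses: q_X = (335 - (1/2)q_I)/2, q_I = (363 - (1/2)q_X)/5.
Solving the pair: q_X = 153.1795, q_I = 57.2821.
Total output Q = 210.4615, so price P = 448 - (1/2)·210.4615 = 342.7692.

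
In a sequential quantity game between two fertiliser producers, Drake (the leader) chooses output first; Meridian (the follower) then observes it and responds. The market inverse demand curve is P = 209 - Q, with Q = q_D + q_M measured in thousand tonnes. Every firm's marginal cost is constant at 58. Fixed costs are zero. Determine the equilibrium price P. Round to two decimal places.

The follower Meridian best-responds to any q_D: π_M = (209 - Q)q_M - 58q_M.
Follower FOC: 151 - q_D - 2q_M = 0, so q_M(q_D) = (151 - q_D)/2.
The leader anticipates this reaction. Substituting into P = 209 - Q gives P = 267/2 - (1/2)q_D, so π_D = (267/2 - (1/2)q_D)q_D - 58q_D.
The leader's first-order condition 151/2 - q_D = 0 yields q_D = 151/2.
Then q_M = (151 - 151/2)/2 = 151/4.
Total output Q = 453/4, so price P = 209 - 453/4 = 383/4.

95.75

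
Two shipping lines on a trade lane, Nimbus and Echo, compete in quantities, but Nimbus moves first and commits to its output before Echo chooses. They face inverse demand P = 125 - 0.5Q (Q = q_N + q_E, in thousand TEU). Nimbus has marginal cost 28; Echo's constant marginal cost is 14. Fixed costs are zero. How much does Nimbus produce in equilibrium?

83

Solve by backward induction. Given q_N, the follower Echo maximises π_E = (125 - (1/2)q_N - (1/2)q_E)q_E - 14q_E.
Follower FOC: 111 - (1/2)q_N - q_E = 0, so q_E(q_N) = (111 - (1/2)q_N).
The leader anticipates this reaction. Substituting into P = 125 - 0.5Q gives P = 139/2 - (1/4)q_N, so π_N = (139/2 - (1/4)q_N)q_N - 28q_N.
Maximising: ∂π_N/∂q_N = 83/2 - (1/2)q_N = 0, giving q_N = 83.
Then q_E = (111 - (1/2)·83) = 139/2.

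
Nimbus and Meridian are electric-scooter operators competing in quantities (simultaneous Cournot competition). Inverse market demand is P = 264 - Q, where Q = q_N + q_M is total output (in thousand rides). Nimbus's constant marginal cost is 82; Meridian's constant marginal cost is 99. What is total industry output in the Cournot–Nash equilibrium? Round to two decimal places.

115.67

Nimbus's profit: π_N = (264 - Q)q_N - (82q_N). Setting ∂π_N/∂q_N = 0: 182 - 2q_N - (q_M) = 0.
Meridian's profit: π_M = (264 - Q)q_M - (99q_M). Setting ∂π_M/∂q_M = 0: 165 - 2q_M - (q_N) = 0.
Best responses: q_N = (182 - q_M)/2, q_M = (165 - q_N)/2.
Solving the pair: q_N = 199/3, q_M = 148/3.
Total output Q = 199/3 + 148/3 = 347/3.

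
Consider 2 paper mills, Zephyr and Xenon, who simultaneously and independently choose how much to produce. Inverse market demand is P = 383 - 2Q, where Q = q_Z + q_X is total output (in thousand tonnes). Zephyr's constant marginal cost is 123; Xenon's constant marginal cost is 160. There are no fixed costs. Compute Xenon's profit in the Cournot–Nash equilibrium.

1922

Zephyr's profit: π_Z = (383 - 2Q)q_Z - (123q_Z). Setting ∂π_Z/∂q_Z = 0: 260 - 4q_Z - 2(q_X) = 0.
Xenon's first-order condition: 223 - 4q_X - 2(q_Z) = 0.
So q_Z = (260 - 2q_X)/4 and q_X = (223 - 2q_Z)/4.
Solving the pair: q_Z = 99/2, q_X = 31.
Price P = 383 - 2·(161/2) = 222.
Xenon's profit: (222 - 160)·31 = 1922.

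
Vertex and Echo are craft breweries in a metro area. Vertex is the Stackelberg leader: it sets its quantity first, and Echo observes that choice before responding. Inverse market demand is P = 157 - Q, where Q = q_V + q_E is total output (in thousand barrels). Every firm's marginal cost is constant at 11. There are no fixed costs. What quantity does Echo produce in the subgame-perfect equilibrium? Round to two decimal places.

Solve by backward induction. Given q_V, the follower Echo maximises π_E = (157 - q_V - q_E)q_E - 11q_E.
∂π_E/∂q_E = 146 - q_V - 2q_E = 0 gives the reaction function q_E = (146 - q_V)/2.
The leader anticipates this reaction. Substituting into P = 157 - Q gives P = 84 - (1/2)q_V, so π_V = (84 - (1/2)q_V)q_V - 11q_V.
The leader's first-order condition 73 - q_V = 0 yields q_V = 73.
Then q_E = (146 - 73)/2 = 73/2.

36.50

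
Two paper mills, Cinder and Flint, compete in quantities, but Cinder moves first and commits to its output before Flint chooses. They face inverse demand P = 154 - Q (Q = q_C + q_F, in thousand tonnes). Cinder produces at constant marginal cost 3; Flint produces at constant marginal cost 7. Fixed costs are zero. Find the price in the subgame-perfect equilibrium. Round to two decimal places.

Solve by backward induction. Given q_C, the follower Flint maximises π_F = (154 - q_C - q_F)q_F - 7q_F.
Follower FOC: 147 - q_C - 2q_F = 0, so q_F(q_C) = (147 - q_C)/2.
Cinder substitutes q_F(q_C) into its own profit: π_C = q_C(154 - q_C - (147 - q_C)/2) - 3q_C = (161/2 - (1/2)q_C)q_C - 3q_C.
Leader FOC: 155/2 - q_C = 0, so q_C = 155/2.
Then q_F = (147 - 155/2)/2 = 139/4.
Total output Q = 449/4, so price P = 154 - 449/4 = 167/4.

41.75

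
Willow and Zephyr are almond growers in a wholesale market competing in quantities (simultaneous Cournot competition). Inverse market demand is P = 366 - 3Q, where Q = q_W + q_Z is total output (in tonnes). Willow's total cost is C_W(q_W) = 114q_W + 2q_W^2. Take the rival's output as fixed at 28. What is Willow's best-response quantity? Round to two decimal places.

16.80

With the rival's output fixed at 28, Willow's profit is π_W = (366 - 3·28 - 3q_W)q_W - (114q_W + 2q_W²) = (282 - 3q_W)q_W - (114q_W + 2q_W²).
∂π_W/∂q_W = 168 - 10q_W = 0, so q_W = 84/5.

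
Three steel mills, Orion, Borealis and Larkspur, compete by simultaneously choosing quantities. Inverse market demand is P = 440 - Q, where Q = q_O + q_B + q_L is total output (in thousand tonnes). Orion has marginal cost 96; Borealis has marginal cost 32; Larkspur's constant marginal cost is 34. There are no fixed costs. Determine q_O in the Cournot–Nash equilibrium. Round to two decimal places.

Orion's profit: π_O = (440 - Q)q_O - (96q_O). Setting ∂π_O/∂q_O = 0: 344 - 2q_O - (q_B + q_L) = 0.
Borealis's first-order condition: 408 - 2q_B - (q_O + q_L) = 0.
Larkspur's profit: π_L = (440 - Q)q_L - (34q_L). Setting ∂π_L/∂q_L = 0: 406 - 2q_L - (q_O + q_B) = 0.
Adding the 3 conditions: 1158 − 2Q − 2Q = 0, i.e. Q = 579/2.
Back-substituting: q_O = (344 − 579/2) = 109/2, q_B = (408 − 579/2) = 237/2, q_L = (406 − 579/2) = 233/2.

54.50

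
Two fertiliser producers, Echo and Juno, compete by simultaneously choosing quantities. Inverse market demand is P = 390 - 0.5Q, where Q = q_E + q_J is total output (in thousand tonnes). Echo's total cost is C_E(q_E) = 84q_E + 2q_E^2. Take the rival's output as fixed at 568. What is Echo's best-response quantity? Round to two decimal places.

With the rival's output fixed at 568, Echo's profit is π_E = (390 - (1/2)·568 - (1/2)q_E)q_E - (84q_E + 2q_E²) = (106 - (1/2)q_E)q_E - (84q_E + 2q_E²).
∂π_E/∂q_E = 22 - 5q_E = 0, so q_E = 22/5.

4.40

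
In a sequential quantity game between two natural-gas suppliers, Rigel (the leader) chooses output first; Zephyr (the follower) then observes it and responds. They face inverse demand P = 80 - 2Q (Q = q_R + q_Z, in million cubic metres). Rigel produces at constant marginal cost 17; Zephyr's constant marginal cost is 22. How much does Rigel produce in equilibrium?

17

The follower Zephyr best-responds to any q_R: π_Z = (80 - 2Q)q_Z - 22q_Z.
Follower FOC: 58 - 2q_R - 4q_Z = 0, so q_Z(q_R) = (58 - 2q_R)/4.
Rigel substitutes q_Z(q_R) into its own profit: π_R = q_R(80 - 2q_R - (58 - 2q_R)/2) - 17q_R = (51 - q_R)q_R - 17q_R.
The leader's first-order condition 34 - 2q_R = 0 yields q_R = 17.
Then q_Z = (58 - 2·17)/4 = 6.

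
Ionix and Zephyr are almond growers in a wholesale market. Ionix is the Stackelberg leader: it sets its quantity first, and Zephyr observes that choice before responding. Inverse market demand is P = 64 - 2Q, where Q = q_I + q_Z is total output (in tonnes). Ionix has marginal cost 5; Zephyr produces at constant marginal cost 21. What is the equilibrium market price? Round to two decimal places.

Solve by backward induction. Given q_I, the follower Zephyr maximises π_Z = (64 - 2q_I - 2q_Z)q_Z - 21q_Z.
∂π_Z/∂q_Z = 43 - 2q_I - 4q_Z = 0 gives the reaction function q_Z = (43 - 2q_I)/4.
Ionix substitutes q_Z(q_I) into its own profit: π_I = q_I(64 - 2q_I - (43 - 2q_I)/2) - 5q_I = (85/2 - q_I)q_I - 5q_I.
Maximising: ∂π_I/∂q_I = 75/2 - 2q_I = 0, giving q_I = 75/4.
Then q_Z = (43 - 2·(75/4))/4 = 11/8.
Total output Q = 161/8, so price P = 64 - 2·(161/8) = 95/4.

23.75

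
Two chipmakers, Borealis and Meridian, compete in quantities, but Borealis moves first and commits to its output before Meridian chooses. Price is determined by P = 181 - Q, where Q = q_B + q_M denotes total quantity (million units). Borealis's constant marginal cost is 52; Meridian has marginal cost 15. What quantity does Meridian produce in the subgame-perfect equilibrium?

Solve by backward induction. Given q_B, the follower Meridian maximises π_M = (181 - q_B - q_M)q_M - 15q_M.
∂π_M/∂q_M = 166 - q_B - 2q_M = 0 gives the reaction function q_M = (166 - q_B)/2.
Borealis substitutes q_M(q_B) into its own profit: π_B = q_B(181 - q_B - (166 - q_B)/2) - 52q_B = (98 - (1/2)q_B)q_B - 52q_B.
Leader FOC: 46 - q_B = 0, so q_B = 46.
Then q_M = (166 - 46)/2 = 60.

60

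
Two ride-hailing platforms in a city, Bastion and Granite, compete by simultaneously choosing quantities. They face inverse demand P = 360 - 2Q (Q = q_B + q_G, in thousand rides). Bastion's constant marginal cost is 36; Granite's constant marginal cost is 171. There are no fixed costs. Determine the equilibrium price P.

189

Bastion's profit: π_B = (360 - 2Q)q_B - (36q_B). Setting ∂π_B/∂q_B = 0: 324 - 4q_B - 2(q_G) = 0.
Granite's first-order condition: 189 - 4q_G - 2(q_B) = 0.
Rearranging gives the reaction functions q_B = (324 - 2q_G)/4 and q_G = (189 - 2q_B)/4.
Solving the pair: q_B = 153/2, q_G = 9.
Total output Q = 171/2, so price P = 360 - 2·(171/2) = 189.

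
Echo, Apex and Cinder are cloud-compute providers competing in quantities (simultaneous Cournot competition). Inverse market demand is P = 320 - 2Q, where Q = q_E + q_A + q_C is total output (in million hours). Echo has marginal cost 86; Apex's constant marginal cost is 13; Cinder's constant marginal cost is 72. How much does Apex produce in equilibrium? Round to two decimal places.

54.88

Echo's profit: π_E = (320 - 2Q)q_E - (86q_E). Setting ∂π_E/∂q_E = 0: 234 - 4q_E - 2(q_A + q_C) = 0.
Apex's profit: π_A = (320 - 2Q)q_A - (13q_A). Setting ∂π_A/∂q_A = 0: 307 - 4q_A - 2(q_E + q_C) = 0.
Cinder's profit: π_C = (320 - 2Q)q_C - (72q_C). Setting ∂π_C/∂q_C = 0: 248 - 4q_C - 2(q_E + q_A) = 0.
Summing all 3 equations gives 789 − 8Q = 0, hence Q = 789/8.
Back-substituting: q_E = (234 − 789/4)/2 = 147/8, q_A = (307 − 789/4)/2 = 439/8, q_C = (248 − 789/4)/2 = 203/8.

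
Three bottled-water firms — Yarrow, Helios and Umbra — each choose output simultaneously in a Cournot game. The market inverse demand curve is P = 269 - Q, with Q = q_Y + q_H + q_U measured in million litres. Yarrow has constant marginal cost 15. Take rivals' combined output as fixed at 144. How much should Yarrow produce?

55

With rivals' combined output fixed at 144, Yarrow's profit is π_Y = (269 - 144 - q_Y)q_Y - (15q_Y) = (125 - q_Y)q_Y - (15q_Y).
∂π_Y/∂q_Y = 110 - 2q_Y = 0, so q_Y = 55.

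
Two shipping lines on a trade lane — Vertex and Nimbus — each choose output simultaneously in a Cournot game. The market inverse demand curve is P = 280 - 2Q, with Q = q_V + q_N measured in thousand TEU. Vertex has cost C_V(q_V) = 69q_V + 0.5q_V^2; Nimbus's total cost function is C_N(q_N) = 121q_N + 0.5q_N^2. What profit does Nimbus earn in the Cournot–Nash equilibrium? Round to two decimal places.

788.71

Vertex's profit: π_V = (280 - 2Q)q_V - (69q_V + (1/2)q_V²). Setting ∂π_V/∂q_V = 0: 211 - 5q_V - 2(q_N) = 0.
Nimbus's profit: π_N = (280 - 2Q)q_N - (121q_N + (1/2)q_N²). Setting ∂π_N/∂q_N = 0: 159 - 5q_N - 2(q_V) = 0.
Rearranging gives the reaction functions q_V = (211 - 2q_N)/5 and q_N = (159 - 2q_V)/5.
Substituting one into the other gives q_V = 737/21 and q_N = 373/21.
Price P = 280 - 2·(370/7) = 1220/7.
Nimbus's profit: (1220/7)·(373/21) - 121·(373/21) - (1/2)(373/21)² = 788.7132.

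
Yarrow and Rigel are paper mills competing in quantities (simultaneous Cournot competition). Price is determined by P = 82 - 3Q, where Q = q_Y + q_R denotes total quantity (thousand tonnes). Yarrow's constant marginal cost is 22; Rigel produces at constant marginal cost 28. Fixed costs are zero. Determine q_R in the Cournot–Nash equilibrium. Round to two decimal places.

5.33

Yarrow's profit: π_Y = (82 - 3Q)q_Y - (22q_Y). Setting ∂π_Y/∂q_Y = 0: 60 - 6q_Y - 3(q_R) = 0.
Rigel's first-order condition: 54 - 6q_R - 3(q_Y) = 0.
So q_Y = (60 - 3q_R)/6 and q_R = (54 - 3q_Y)/6.
Solving the pair: q_Y = 22/3, q_R = 16/3.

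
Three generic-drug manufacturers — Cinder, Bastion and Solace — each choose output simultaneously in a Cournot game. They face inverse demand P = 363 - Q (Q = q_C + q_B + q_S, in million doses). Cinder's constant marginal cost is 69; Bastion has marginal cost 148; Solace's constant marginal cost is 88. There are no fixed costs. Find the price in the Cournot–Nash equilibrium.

Cinder's profit: π_C = (363 - Q)q_C - (69q_C). Setting ∂π_C/∂q_C = 0: 294 - 2q_C - (q_B + q_S) = 0.
Bastion's first-order condition: 215 - 2q_B - (q_C + q_S) = 0.
Solace's first-order condition: 275 - 2q_S - (q_C + q_B) = 0.
Summing all 3 equations gives 784 − 4Q = 0, hence Q = 196.
Back-substituting: q_C = (294 − 196) = 98, q_B = (215 − 196) = 19, q_S = (275 − 196) = 79.
Total output Q = 196, so price P = 363 - 196 = 167.

167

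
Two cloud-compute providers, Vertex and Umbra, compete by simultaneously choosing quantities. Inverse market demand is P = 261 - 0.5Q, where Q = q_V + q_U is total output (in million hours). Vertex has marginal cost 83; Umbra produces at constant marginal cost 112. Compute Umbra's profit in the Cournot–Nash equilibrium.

3200

Vertex's profit: π_V = (261 - 0.5Q)q_V - (83q_V). Setting ∂π_V/∂q_V = 0: 178 - q_V - (1/2)(q_U) = 0.
Umbra's profit: π_U = (261 - 0.5Q)q_U - (112q_U). Setting ∂π_U/∂q_U = 0: 149 - q_U - (1/2)(q_V) = 0.
So q_V = (178 - (1/2)q_U) and q_U = (149 - (1/2)q_V).
Solving the pair: q_V = 138, q_U = 80.
Price P = 261 - (1/2)·218 = 152.
Umbra's profit: (152 - 112)·80 = 3200.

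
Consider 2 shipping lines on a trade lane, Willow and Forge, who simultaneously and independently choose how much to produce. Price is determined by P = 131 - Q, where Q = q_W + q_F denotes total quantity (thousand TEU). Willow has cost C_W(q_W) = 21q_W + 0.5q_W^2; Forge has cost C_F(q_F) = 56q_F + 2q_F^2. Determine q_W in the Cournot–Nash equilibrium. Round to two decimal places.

34.41

Willow's profit: π_W = (131 - Q)q_W - (21q_W + (1/2)q_W²). Setting ∂π_W/∂q_W = 0: 110 - 3q_W - (q_F) = 0.
Forge's profit: π_F = (131 - Q)q_F - (56q_F + 2q_F²). Setting ∂π_F/∂q_F = 0: 75 - 6q_F - (q_W) = 0.
Best responses: q_W = (110 - q_F)/3, q_F = (75 - q_W)/6.
Solving the pair: q_W = 585/17, q_F = 115/17.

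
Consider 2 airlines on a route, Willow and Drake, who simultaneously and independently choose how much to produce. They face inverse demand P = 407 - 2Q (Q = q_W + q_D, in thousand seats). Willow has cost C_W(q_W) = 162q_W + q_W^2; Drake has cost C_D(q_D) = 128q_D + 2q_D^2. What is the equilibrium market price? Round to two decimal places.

289.45

Willow's profit: π_W = (407 - 2Q)q_W - (162q_W + q_W²). Setting ∂π_W/∂q_W = 0: 245 - 6q_W - 2(q_D) = 0.
Drake's first-order condition: 279 - 8q_D - 2(q_W) = 0.
Best responses: q_W = (245 - 2q_D)/6, q_D = (279 - 2q_W)/8.
Solving the pair: q_W = 701/22, q_D = 296/11.
Total output Q = 1293/22, so price P = 407 - 2·(1293/22) = 289.4545.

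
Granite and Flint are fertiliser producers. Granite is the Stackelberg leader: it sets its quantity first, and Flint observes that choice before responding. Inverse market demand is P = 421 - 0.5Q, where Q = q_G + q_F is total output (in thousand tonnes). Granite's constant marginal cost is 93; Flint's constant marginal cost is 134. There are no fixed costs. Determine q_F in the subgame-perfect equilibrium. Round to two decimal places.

102.50

The follower Flint best-responds to any q_G: π_F = (421 - 0.5Q)q_F - 134q_F.
Follower FOC: 287 - (1/2)q_G - q_F = 0, so q_F(q_G) = (287 - (1/2)q_G).
The leader anticipates this reaction. Substituting into P = 421 - 0.5Q gives P = 555/2 - (1/4)q_G, so π_G = (555/2 - (1/4)q_G)q_G - 93q_G.
Maximising: ∂π_G/∂q_G = 369/2 - (1/2)q_G = 0, giving q_G = 369.
Then q_F = (287 - (1/2)·369) = 205/2.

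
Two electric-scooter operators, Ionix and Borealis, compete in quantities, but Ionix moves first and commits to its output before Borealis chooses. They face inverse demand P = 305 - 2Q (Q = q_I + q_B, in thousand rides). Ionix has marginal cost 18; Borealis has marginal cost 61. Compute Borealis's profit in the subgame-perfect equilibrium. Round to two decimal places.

780.13

The follower Borealis best-responds to any q_I: π_B = (305 - 2Q)q_B - 61q_B.
Setting the follower's marginal profit to zero, 244 - 2q_I - 4q_B = 0, i.e. q_B = (244 - 2q_I)/4.
The leader anticipates this reaction. Substituting into P = 305 - 2Q gives P = 183 - q_I, so π_I = (183 - q_I)q_I - 18q_I.
Leader FOC: 165 - 2q_I = 0, so q_I = 165/2.
Then q_B = (244 - 2·(165/2))/4 = 79/4.
Price P = 305 - 2·(409/4) = 201/2.
Borealis's profit: (201/2 - 61)·(79/4) = 780.1250.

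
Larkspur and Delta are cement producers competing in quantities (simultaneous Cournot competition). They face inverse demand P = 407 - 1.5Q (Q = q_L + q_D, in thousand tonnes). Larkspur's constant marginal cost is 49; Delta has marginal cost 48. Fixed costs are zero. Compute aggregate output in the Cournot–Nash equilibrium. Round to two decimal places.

159.33

Larkspur's profit: π_L = (407 - 1.5Q)q_L - (49q_L). Setting ∂π_L/∂q_L = 0: 358 - 3q_L - (3/2)(q_D) = 0.
Delta's first-order condition: 359 - 3q_D - (3/2)(q_L) = 0.
Rearranging gives the reaction functions q_L = (358 - (3/2)q_D)/3 and q_D = (359 - (3/2)q_L)/3.
Substituting one into the other gives q_L = 238/3 and q_D = 80.
Total output Q = 238/3 + 80 = 478/3.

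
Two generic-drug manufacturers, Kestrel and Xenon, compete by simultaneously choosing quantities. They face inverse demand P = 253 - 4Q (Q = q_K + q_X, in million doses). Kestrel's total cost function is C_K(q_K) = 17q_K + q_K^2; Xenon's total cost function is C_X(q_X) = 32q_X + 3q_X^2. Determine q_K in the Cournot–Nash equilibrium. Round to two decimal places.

Kestrel's profit: π_K = (253 - 4Q)q_K - (17q_K + q_K²). Setting ∂π_K/∂q_K = 0: 236 - 10q_K - 4(q_X) = 0.
Xenon's profit: π_X = (253 - 4Q)q_X - (32q_X + 3q_X²). Setting ∂π_X/∂q_X = 0: 221 - 14q_X - 4(q_K) = 0.
Best responses: q_K = (236 - 4q_X)/10, q_X = (221 - 4q_K)/14.
Solving the pair: q_K = 605/31, q_X = 633/62.

19.52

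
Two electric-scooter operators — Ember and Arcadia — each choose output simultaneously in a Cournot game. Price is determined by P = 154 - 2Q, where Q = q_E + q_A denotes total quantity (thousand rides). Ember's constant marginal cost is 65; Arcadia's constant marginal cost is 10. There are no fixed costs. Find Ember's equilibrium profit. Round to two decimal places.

64.22

Ember's profit: π_E = (154 - 2Q)q_E - (65q_E). Setting ∂π_E/∂q_E = 0: 89 - 4q_E - 2(q_A) = 0.
Arcadia's profit: π_A = (154 - 2Q)q_A - (10q_A). Setting ∂π_A/∂q_A = 0: 144 - 4q_A - 2(q_E) = 0.
So q_E = (89 - 2q_A)/4 and q_A = (144 - 2q_E)/4.
Substituting one into the other gives q_E = 17/3 and q_A = 199/6.
Price P = 154 - 2·(233/6) = 229/3.
Ember's profit: (229/3 - 65)·(17/3) = 578/9.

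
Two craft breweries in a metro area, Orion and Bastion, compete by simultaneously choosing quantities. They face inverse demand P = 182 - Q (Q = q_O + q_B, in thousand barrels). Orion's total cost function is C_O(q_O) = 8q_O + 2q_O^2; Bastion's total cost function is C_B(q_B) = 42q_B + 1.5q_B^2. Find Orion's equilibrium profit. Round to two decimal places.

1900.95

Orion's profit: π_O = (182 - Q)q_O - (8q_O + 2q_O²). Setting ∂π_O/∂q_O = 0: 174 - 6q_O - (q_B) = 0.
Bastion's profit: π_B = (182 - Q)q_B - (42q_B + (3/2)q_B²). Setting ∂π_B/∂q_B = 0: 140 - 5q_B - (q_O) = 0.
Best responses: q_O = (174 - q_B)/6, q_B = (140 - q_O)/5.
Substituting one into the other gives q_O = 730/29 and q_B = 666/29.
Price P = 182 - 1396/29 = 133.8621.
Orion's profit: 133.8621·(730/29) - 8·(730/29) - 2(730/29)² = 1900.9512.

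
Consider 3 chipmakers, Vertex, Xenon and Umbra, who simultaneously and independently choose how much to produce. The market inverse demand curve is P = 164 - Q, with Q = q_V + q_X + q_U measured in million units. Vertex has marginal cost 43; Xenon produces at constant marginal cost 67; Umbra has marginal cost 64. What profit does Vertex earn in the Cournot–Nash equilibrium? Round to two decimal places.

Vertex's profit: π_V = (164 - Q)q_V - (43q_V). Setting ∂π_V/∂q_V = 0: 121 - 2q_V - (q_X + q_U) = 0.
Xenon's first-order condition: 97 - 2q_X - (q_V + q_U) = 0.
Umbra's first-order condition: 100 - 2q_U - (q_V + q_X) = 0.
Adding the 3 conditions: 318 − 2Q − 2Q = 0, i.e. Q = 159/2.
Back-substituting: q_V = (121 − 159/2) = 83/2, q_X = (97 − 159/2) = 35/2, q_U = (100 − 159/2) = 41/2.
Price P = 164 - 159/2 = 169/2.
Vertex's profit: (169/2 - 43)·(83/2) = 1722.2500.

1722.25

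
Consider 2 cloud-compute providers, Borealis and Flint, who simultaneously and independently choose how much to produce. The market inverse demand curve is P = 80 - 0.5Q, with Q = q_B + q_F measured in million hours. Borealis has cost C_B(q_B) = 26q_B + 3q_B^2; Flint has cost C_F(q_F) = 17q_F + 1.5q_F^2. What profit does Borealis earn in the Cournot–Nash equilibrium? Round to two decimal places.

154.72

Borealis's profit: π_B = (80 - 0.5Q)q_B - (26q_B + 3q_B²). Setting ∂π_B/∂q_B = 0: 54 - 7q_B - (1/2)(q_F) = 0.
Flint's profit: π_F = (80 - 0.5Q)q_F - (17q_F + (3/2)q_F²). Setting ∂π_F/∂q_F = 0: 63 - 4q_F - (1/2)(q_B) = 0.
So q_B = (54 - (1/2)q_F)/7 and q_F = (63 - (1/2)q_B)/4.
Solving the pair: q_B = 246/37, q_F = 552/37.
Price P = 80 - (1/2)·(798/37) = 69.2162.
Borealis's profit: 69.2162·(246/37) - 26·(246/37) - 3(246/37)² = 154.7159.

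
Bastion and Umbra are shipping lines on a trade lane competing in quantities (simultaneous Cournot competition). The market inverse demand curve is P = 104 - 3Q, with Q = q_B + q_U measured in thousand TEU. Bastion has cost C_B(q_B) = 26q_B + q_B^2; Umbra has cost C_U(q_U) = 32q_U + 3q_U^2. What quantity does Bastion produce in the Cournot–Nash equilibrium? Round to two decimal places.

Bastion's profit: π_B = (104 - 3Q)q_B - (26q_B + q_B²). Setting ∂π_B/∂q_B = 0: 78 - 8q_B - 3(q_U) = 0.
Umbra's profit: π_U = (104 - 3Q)q_U - (32q_U + 3q_U²). Setting ∂π_U/∂q_U = 0: 72 - 12q_U - 3(q_B) = 0.
So q_B = (78 - 3q_U)/8 and q_U = (72 - 3q_B)/12.
Substituting one into the other gives q_B = 240/29 and q_U = 114/29.

8.28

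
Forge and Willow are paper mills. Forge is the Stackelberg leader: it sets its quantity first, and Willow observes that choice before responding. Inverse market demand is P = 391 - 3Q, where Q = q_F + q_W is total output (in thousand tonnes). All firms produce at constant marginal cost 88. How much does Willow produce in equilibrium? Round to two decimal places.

Solve by backward induction. Given q_F, the follower Willow maximises π_W = (391 - 3q_F - 3q_W)q_W - 88q_W.
∂π_W/∂q_W = 303 - 3q_F - 6q_W = 0 gives the reaction function q_W = (303 - 3q_F)/6.
Forge substitutes q_W(q_F) into its own profit: π_F = q_F(391 - 3q_F - (303 - 3q_F)/2) - 88q_F = (479/2 - (3/2)q_F)q_F - 88q_F.
The leader's first-order condition 303/2 - 3q_F = 0 yields q_F = 101/2.
Then q_W = (303 - 3·(101/2))/6 = 101/4.

25.25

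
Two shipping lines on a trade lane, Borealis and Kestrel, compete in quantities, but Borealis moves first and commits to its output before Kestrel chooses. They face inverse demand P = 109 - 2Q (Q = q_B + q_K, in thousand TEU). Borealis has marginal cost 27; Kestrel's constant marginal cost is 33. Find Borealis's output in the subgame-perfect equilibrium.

22

The follower Kestrel best-responds to any q_B: π_K = (109 - 2Q)q_K - 33q_K.
Setting the follower's marginal profit to zero, 76 - 2q_B - 4q_K = 0, i.e. q_K = (76 - 2q_B)/4.
The leader anticipates this reaction. Substituting into P = 109 - 2Q gives P = 71 - q_B, so π_B = (71 - q_B)q_B - 27q_B.
Leader FOC: 44 - 2q_B = 0, so q_B = 22.
Then q_K = (76 - 2·22)/4 = 8.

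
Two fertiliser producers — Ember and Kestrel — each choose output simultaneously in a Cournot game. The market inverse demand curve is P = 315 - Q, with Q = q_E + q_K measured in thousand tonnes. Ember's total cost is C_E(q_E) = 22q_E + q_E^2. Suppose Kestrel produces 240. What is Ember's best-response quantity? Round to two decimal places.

With the rival's output fixed at 240, Ember's profit is π_E = (315 - 240 - q_E)q_E - (22q_E + q_E²) = (75 - q_E)q_E - (22q_E + q_E²).
∂π_E/∂q_E = 53 - 4q_E = 0, so q_E = 53/4.

13.25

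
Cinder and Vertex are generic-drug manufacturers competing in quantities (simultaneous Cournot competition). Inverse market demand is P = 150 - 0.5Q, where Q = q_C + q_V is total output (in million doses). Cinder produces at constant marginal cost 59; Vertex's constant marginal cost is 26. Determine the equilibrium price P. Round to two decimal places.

Cinder's profit: π_C = (150 - 0.5Q)q_C - (59q_C). Setting ∂π_C/∂q_C = 0: 91 - q_C - (1/2)(q_V) = 0.
Vertex's first-order condition: 124 - q_V - (1/2)(q_C) = 0.
Rearranging gives the reaction functions q_C = (91 - (1/2)q_V) and q_V = (124 - (1/2)q_C).
Solving the pair: q_C = 116/3, q_V = 314/3.
Total output Q = 430/3, so price P = 150 - (1/2)·(430/3) = 235/3.

78.33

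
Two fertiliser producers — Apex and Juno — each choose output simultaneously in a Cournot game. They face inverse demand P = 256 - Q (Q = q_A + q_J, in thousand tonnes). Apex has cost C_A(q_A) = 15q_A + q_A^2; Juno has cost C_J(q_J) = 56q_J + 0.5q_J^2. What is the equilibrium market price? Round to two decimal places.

157.64

Apex's profit: π_A = (256 - Q)q_A - (15q_A + q_A²). Setting ∂π_A/∂q_A = 0: 241 - 4q_A - (q_J) = 0.
Juno's profit: π_J = (256 - Q)q_J - (56q_J + (1/2)q_J²). Setting ∂π_J/∂q_J = 0: 200 - 3q_J - (q_A) = 0.
Rearranging gives the reaction functions q_A = (241 - q_J)/4 and q_J = (200 - q_A)/3.
Substituting one into the other gives q_A = 523/11 and q_J = 559/11.
Total output Q = 1082/11, so price P = 256 - 1082/11 = 1734/11.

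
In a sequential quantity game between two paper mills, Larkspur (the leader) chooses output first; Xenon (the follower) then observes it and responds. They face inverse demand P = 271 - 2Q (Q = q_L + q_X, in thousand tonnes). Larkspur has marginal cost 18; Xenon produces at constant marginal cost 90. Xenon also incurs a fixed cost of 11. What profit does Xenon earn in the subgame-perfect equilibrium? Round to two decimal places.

Solve by backward induction. Given q_L, the follower Xenon maximises π_X = (271 - 2q_L - 2q_X)q_X - 90q_X.
∂π_X/∂q_X = 181 - 2q_L - 4q_X = 0 gives the reaction function q_X = (181 - 2q_L)/4.
The leader anticipates this reaction. Substituting into P = 271 - 2Q gives P = 361/2 - q_L, so π_L = (361/2 - q_L)q_L - 18q_L.
Maximising: ∂π_L/∂q_L = 325/2 - 2q_L = 0, giving q_L = 325/4.
Then q_X = (181 - 2·(325/4))/4 = 37/8.
Price P = 271 - 2·(687/8) = 397/4.
Xenon's profit: (397/4 - 90)·(37/8) - 11 = 1017/32.

31.78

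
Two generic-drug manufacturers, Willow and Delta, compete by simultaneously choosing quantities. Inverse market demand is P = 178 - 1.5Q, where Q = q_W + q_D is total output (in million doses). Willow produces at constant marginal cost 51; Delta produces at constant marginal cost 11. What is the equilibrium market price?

80

Willow's profit: π_W = (178 - 1.5Q)q_W - (51q_W). Setting ∂π_W/∂q_W = 0: 127 - 3q_W - (3/2)(q_D) = 0.
Delta's profit: π_D = (178 - 1.5Q)q_D - (11q_D). Setting ∂π_D/∂q_D = 0: 167 - 3q_D - (3/2)(q_W) = 0.
Rearranging gives the reaction functions q_W = (127 - (3/2)q_D)/3 and q_D = (167 - (3/2)q_W)/3.
Solving the pair: q_W = 58/3, q_D = 46.
Total output Q = 196/3, so price P = 178 - (3/2)·(196/3) = 80.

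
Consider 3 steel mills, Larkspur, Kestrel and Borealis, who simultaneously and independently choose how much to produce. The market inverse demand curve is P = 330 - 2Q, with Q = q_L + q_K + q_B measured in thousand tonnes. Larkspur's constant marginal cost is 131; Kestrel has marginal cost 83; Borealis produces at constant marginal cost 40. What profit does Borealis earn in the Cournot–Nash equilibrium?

5618

Larkspur's profit: π_L = (330 - 2Q)q_L - (131q_L). Setting ∂π_L/∂q_L = 0: 199 - 4q_L - 2(q_K + q_B) = 0.
Kestrel's first-order condition: 247 - 4q_K - 2(q_L + q_B) = 0.
Borealis's profit: π_B = (330 - 2Q)q_B - (40q_B). Setting ∂π_B/∂q_B = 0: 290 - 4q_B - 2(q_L + q_K) = 0.
Adding the 3 first-order conditions: 736 − 8Q = 0, so Q = 92.
Back-substituting: q_L = (199 − 184)/2 = 15/2, q_K = (247 − 184)/2 = 63/2, q_B = (290 − 184)/2 = 53.
Price P = 330 - 2·92 = 146.
Borealis's profit: (146 - 40)·53 = 5618.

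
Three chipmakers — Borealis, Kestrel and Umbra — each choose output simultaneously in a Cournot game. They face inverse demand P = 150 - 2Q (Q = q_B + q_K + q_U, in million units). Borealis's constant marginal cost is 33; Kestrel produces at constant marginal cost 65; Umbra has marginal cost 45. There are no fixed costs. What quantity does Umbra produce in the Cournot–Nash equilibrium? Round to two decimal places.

14.13

Borealis's profit: π_B = (150 - 2Q)q_B - (33q_B). Setting ∂π_B/∂q_B = 0: 117 - 4q_B - 2(q_K + q_U) = 0.
Kestrel's profit: π_K = (150 - 2Q)q_K - (65q_K). Setting ∂π_K/∂q_K = 0: 85 - 4q_K - 2(q_B + q_U) = 0.
Umbra's first-order condition: 105 - 4q_U - 2(q_B + q_K) = 0.
Adding the 3 conditions: 307 − 4Q − 4Q = 0, i.e. Q = 307/8.
Back-substituting: q_B = (117 − 307/4)/2 = 161/8, q_K = (85 − 307/4)/2 = 33/8, q_U = (105 − 307/4)/2 = 113/8.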